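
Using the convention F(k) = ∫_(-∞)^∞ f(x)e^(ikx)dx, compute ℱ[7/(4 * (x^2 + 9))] 7 * pi * exp(-3 * Abs(k))/12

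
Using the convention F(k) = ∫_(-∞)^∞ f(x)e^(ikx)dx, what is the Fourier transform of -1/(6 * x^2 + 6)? -pi * exp(-Abs(k))/6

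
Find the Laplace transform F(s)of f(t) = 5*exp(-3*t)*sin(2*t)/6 5/(3*((s+3)^2+4))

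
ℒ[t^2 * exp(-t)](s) 2/(s + 1)^3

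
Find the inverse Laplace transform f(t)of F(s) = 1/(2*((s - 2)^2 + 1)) exp(2*t)*sin(t)/2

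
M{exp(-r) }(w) gamma(w) 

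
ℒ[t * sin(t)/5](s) 2 * s/(5 * (s^2 + 1)^2)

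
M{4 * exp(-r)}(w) 4 * gamma(w)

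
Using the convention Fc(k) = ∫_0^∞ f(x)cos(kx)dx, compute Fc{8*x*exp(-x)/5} 8*(1 - k^2)/(5*(k^2 + 1)^2)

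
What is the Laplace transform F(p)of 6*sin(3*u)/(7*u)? 6*atan(3/p)/7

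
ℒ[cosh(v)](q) q/(q^2 - 1)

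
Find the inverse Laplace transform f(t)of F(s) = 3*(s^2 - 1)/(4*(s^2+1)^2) 3*t*cos(t)/4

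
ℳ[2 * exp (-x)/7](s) 2 * gamma (s)/7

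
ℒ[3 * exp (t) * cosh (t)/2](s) 3 * (s - 1)/ (2 * s * (s - 2))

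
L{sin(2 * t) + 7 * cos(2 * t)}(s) 7 * s/(s^2 + 4) + 2/(s^2 + 4)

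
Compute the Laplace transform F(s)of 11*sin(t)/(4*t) 11*atan(1/s)/4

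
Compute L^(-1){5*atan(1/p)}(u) 5*sin(u)/u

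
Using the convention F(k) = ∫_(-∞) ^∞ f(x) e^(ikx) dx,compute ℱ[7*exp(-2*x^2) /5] 7*sqrt(2)*sqrt(pi)*exp(-k^2/8) /10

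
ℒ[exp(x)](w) 1/(w - 1)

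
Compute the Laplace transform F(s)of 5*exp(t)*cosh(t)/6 5*(s - 1)/(6*s*(s - 2))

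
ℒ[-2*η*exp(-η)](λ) -2/(λ + 1)^2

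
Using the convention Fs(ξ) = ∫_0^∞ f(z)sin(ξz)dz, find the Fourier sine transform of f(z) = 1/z pi/2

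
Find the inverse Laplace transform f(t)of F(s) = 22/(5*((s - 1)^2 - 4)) 11*exp(t)*sinh(2*t)/5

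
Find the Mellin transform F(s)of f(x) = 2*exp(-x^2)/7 gamma(s/2)/7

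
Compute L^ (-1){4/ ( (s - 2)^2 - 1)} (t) 4*exp (2*t)*sinh (t)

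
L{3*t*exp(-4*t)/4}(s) 3/(4*(s + 4)^2)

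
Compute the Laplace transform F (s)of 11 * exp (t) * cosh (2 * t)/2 11 * (s - 1)/ (2 * ( (s - 1)^2-4))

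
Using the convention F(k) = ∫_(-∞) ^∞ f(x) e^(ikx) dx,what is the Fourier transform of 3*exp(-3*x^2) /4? sqrt(3)*sqrt(pi)*exp(-k^2/12) /4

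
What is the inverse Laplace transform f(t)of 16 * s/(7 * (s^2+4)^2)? 4 * t * sin(2 * t)/7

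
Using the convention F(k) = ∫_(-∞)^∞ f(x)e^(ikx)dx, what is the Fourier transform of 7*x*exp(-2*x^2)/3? 7*sqrt(2)*I*sqrt(pi)*k*exp(-k^2/8)/24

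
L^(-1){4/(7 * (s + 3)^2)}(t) 4 * t * exp(-3 * t)/7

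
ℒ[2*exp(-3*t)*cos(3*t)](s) 2*(s + 3)/((s + 3)^2 + 9)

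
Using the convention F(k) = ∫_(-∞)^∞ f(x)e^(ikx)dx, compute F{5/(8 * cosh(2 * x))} 5 * pi/(16 * cosh(pi * k/4))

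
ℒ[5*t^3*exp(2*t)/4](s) 15/(2*(s - 2)^4)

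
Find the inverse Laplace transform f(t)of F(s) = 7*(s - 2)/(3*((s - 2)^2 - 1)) 7*exp(2*t)*cosh(t)/3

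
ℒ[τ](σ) σ^(-2)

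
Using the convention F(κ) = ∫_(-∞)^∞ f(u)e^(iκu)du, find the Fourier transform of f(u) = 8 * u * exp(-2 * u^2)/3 sqrt(2) * I * sqrt(pi) * κ * exp(-κ^2/8)/3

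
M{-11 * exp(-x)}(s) -11 * gamma(s)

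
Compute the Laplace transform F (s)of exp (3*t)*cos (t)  (s - 3)/ ( (s - 3)^2 + 1)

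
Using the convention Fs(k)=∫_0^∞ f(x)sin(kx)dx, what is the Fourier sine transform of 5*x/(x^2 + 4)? 5*pi*exp(-2*k)/2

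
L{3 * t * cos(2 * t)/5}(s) 3 * (s^2 - 4)/(5 * (s^2 + 4)^2)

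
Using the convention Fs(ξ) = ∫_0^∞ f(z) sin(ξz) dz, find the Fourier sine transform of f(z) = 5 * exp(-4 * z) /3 5 * ξ/(3 * (ξ^2 + 16) ) 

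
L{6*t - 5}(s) 6/s^2 - 5/s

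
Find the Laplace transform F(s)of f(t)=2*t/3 2/(3*s^2)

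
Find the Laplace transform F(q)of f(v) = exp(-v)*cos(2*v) (q + 1)/((q + 1)^2 + 4)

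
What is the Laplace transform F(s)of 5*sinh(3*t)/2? 15/(2*(s^2 - 9))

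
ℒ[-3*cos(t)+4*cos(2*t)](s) 4*s/(s^2+4) - 3*s/(s^2+1) 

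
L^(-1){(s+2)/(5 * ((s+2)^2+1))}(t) exp(-2 * t) * cos(t)/5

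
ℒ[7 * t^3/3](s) 14/s^4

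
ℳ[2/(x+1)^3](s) gamma(s)*gamma(3 - s)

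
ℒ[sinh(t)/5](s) 1/(5 * (s^2 - 1))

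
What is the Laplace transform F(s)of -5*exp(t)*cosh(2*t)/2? 5*(1 - s)/(2*((s - 1)^2-4))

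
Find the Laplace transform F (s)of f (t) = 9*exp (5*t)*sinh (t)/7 9/ (7*( (s - 5)^2 - 1))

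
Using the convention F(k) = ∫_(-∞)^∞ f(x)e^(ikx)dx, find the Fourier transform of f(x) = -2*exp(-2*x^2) -sqrt(2)*sqrt(pi)*exp(-k^2/8)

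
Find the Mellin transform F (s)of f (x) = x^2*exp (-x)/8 gamma (s + 2)/8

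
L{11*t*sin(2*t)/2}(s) 22*s/(s^2 + 4)^2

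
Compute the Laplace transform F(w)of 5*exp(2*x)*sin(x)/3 5/(3*((w - 2)^2+1))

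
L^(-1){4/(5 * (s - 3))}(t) 4 * exp(3 * t)/5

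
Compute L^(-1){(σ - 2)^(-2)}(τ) τ * exp(2 * τ)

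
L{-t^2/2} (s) -1/s^3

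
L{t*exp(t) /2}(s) 1/(2*(s - 1) ^2) 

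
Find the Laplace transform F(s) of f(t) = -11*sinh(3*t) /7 -33/(7*s^2-63) 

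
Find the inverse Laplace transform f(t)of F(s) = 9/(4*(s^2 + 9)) 3*sin(3*t)/4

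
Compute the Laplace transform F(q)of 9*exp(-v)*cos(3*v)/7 9*(q + 1)/(7*((q + 1)^2 + 9))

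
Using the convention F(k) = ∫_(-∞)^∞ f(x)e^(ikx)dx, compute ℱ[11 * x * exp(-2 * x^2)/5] 11 * sqrt(2) * I * sqrt(pi) * k * exp(-k^2/8)/40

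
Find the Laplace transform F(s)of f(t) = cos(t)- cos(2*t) s/(s^2 + 1)- s/(s^2 + 4)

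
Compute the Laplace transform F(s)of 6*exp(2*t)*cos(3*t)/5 6*(s - 2)/(5*((s - 2)^2 + 9))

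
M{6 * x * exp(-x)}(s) 6 * gamma(s + 1)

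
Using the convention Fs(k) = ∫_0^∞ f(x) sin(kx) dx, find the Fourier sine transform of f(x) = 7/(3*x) 7*pi/6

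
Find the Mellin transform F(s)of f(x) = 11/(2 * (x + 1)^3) 11 * pi * (s - 2) * (s - 1)/(4 * sin(pi * s))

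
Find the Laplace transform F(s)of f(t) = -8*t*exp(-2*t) -8/(s + 2)^2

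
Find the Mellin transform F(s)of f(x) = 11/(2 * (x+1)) 11 * pi * csc(pi * s)/2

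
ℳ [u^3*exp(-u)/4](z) gamma(z + 3)/4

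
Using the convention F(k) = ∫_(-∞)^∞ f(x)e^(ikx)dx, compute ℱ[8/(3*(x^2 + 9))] 8*pi*exp(-3*Abs(k))/9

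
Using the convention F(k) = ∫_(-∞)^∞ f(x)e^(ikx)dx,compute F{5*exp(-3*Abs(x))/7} 30/(7*(k^2 + 9))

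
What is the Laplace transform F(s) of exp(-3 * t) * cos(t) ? (s + 3) /((s + 3) ^2 + 1) 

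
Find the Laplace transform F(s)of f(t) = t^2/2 s^(-3)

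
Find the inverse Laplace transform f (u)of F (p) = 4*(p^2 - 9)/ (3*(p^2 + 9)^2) 4*u*cos (3*u)/3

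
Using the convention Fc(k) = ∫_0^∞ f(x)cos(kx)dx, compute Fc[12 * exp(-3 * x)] 36/(k^2 + 9)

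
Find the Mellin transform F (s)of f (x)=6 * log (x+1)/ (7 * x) -6 * pi * csc (pi * s)/ (7 * s - 7)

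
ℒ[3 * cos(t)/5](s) 3 * s/(5 * (s^2 + 1))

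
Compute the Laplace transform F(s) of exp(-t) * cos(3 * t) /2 (s + 1) /(2 * ((s + 1) ^2 + 9) ) 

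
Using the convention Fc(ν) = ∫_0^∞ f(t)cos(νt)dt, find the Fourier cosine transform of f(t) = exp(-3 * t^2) sqrt(3) * sqrt(pi) * exp(-ν^2/12)/6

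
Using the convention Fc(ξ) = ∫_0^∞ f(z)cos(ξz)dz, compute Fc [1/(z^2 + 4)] pi * exp(-2 * ξ)/4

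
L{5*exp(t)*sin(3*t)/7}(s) 15/(7*((s - 1)^2 + 9))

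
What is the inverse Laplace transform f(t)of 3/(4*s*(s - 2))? 3*exp(t)*sinh(t)/4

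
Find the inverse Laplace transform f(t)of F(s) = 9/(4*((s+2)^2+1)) 9*exp(-2*t)*sin(t)/4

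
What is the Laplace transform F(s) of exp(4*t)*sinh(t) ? 1/((s - 4) ^2-1) 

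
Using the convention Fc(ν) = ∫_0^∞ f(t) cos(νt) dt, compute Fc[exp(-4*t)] 4/(ν^2+16) 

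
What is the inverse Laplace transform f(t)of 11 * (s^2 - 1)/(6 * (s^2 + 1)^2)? 11 * t * cos(t)/6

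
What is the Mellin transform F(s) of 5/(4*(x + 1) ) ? 5*pi*csc(pi*s) /4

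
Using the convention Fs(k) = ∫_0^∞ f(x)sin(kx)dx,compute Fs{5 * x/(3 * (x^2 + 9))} 5 * pi * exp(-3 * k)/6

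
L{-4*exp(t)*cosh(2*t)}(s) 4*(1 - s)/((s - 1)^2 - 4)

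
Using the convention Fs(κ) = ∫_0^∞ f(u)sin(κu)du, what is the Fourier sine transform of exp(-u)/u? atan(κ)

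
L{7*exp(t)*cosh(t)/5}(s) 7*(s - 1)/(5*s*(s - 2))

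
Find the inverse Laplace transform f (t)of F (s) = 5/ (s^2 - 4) 5 * sinh (2 * t)/2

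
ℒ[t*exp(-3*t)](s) (s + 3)^(-2)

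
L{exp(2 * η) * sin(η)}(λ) 1/((λ - 2)^2 + 1)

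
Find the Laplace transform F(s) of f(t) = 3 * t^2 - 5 6/s^3 - 5/s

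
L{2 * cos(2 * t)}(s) 2 * s/(s^2+4)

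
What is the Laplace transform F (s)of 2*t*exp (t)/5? 2/ (5*(s - 1)^2)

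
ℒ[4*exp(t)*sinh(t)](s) 4/(s*(s - 2))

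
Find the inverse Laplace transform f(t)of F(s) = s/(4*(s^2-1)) cosh(t)/4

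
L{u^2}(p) 2/p^3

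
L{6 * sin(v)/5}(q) 6/(5 * (q^2 + 1))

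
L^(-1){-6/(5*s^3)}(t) -3*t^2/5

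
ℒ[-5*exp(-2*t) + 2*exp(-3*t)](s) 2/(s + 3) - 5/(s + 2)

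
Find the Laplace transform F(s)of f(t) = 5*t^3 30/s^4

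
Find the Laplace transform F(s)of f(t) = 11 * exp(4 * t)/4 11/(4 * (s - 4))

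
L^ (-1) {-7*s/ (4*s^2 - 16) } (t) -7*cosh (2*t) /4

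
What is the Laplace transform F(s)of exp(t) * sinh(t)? 1/(s * (s - 2))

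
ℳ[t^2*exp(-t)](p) gamma(p+2)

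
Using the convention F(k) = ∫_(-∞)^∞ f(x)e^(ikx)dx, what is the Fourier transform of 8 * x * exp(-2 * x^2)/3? sqrt(2) * I * sqrt(pi) * k * exp(-k^2/8)/3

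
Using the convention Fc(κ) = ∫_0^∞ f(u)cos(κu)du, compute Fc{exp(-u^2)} sqrt(pi)*exp(-κ^2/4)/2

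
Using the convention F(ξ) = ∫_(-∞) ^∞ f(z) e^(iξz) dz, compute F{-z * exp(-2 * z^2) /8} -sqrt(2) * I * sqrt(pi) * ξ * exp(-ξ^2/8) /64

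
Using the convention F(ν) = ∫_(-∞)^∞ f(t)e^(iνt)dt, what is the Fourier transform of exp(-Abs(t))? 2/(ν^2 + 1)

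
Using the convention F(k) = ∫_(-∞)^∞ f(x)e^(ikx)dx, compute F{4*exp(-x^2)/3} 4*sqrt(pi)*exp(-k^2/4)/3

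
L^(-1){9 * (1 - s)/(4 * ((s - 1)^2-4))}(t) -9 * exp(t) * cosh(2 * t)/4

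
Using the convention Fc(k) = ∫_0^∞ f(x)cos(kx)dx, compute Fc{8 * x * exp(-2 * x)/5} 8 * (4 - k^2)/(5 * (k^2 + 4)^2)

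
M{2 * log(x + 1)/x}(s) -2 * pi * csc(pi * s)/(s - 1)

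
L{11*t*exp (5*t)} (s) 11/ (s - 5)^2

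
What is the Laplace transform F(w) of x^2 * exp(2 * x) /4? 1/(2 * (w - 2) ^3) 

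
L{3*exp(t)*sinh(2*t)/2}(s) 3/((s - 1)^2 - 4)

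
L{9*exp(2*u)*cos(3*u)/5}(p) 9*(p - 2)/(5*((p - 2)^2 + 9))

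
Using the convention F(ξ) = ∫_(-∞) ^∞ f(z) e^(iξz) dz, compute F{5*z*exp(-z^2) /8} 5*I*sqrt(pi)*ξ*exp(-ξ^2/4) /16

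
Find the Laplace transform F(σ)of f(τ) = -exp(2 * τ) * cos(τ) (2 - σ)/((σ - 2)^2 + 1)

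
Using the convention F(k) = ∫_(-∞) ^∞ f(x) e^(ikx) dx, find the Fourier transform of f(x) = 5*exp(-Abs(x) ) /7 10/(7*(k^2 + 1) ) 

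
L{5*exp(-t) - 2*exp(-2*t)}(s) 5/(s + 1) - 2/(s + 2)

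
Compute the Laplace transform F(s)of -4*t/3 -4/(3*s^2)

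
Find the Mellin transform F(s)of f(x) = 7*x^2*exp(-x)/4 7*gamma(s+2)/4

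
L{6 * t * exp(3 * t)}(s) 6/(s - 3)^2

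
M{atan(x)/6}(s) -pi * sec(pi * s/2)/(12 * s)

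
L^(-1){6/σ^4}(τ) τ^3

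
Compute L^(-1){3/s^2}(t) 3 * t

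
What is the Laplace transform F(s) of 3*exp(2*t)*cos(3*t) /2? 3*(s - 2) /(2*((s - 2) ^2 + 9) ) 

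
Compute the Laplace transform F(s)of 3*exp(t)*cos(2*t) 3*(s - 1)/((s - 1)^2 + 4)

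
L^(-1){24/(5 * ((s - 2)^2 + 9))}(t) 8 * exp(2 * t) * sin(3 * t)/5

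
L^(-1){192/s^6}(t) 8*t^5/5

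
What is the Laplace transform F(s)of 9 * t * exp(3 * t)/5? 9/(5 * (s - 3)^2)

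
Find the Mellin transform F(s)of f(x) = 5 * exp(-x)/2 5 * gamma(s)/2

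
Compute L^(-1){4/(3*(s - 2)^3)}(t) 2*t^2*exp(2*t)/3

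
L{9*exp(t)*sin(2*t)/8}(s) 9/(4*((s - 1)^2 + 4))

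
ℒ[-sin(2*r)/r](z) -atan(2/z)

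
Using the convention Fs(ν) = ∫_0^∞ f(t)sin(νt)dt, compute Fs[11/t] 11 * pi/2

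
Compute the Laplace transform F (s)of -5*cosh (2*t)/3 -5*s/ (3*s^2 - 12)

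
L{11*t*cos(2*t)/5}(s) 11*(s^2 - 4)/(5*(s^2 + 4)^2)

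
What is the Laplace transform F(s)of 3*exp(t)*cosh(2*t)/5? 3*(s - 1)/(5*((s - 1)^2 - 4))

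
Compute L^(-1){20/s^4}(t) 10 * t^3/3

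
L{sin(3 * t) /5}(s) 3/(5 * (s^2 + 9) ) 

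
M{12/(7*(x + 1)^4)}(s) 2*gamma(s)*gamma(4 - s)/7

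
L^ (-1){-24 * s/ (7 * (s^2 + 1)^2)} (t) -12 * t * sin (t)/7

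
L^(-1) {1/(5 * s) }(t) 1/5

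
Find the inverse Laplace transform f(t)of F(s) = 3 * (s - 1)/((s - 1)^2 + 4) 3 * exp(t) * cos(2 * t)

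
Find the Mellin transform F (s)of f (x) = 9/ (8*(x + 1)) 9*pi*csc (pi*s)/8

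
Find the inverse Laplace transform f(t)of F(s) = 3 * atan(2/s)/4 3 * sin(2 * t)/(4 * t)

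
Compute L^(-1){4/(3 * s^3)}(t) 2 * t^2/3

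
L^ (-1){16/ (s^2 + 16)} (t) 4 * sin (4 * t)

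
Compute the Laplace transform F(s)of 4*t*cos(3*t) 4*(s^2 - 9)/(s^2 + 9)^2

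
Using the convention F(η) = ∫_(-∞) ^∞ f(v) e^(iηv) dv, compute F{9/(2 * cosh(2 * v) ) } 9 * pi/(4 * cosh(pi * η/4) ) 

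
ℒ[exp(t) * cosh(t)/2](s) (s - 1)/(2 * s * (s - 2))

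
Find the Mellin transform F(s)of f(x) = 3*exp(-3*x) 3^(1 - s)*gamma(s)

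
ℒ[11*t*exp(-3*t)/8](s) 11/(8*(s + 3)^2)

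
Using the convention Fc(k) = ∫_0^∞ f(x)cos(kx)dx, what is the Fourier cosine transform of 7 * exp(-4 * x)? 28/(k^2 + 16)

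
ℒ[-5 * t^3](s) -30/s^4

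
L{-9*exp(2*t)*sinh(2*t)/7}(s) -18/(7*s*(s - 4))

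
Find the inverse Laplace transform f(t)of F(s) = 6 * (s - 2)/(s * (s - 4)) 6 * exp(2 * t) * cosh(2 * t)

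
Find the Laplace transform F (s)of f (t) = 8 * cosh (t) 8 * s/ (s^2 - 1)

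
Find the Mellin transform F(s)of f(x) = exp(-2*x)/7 gamma(s)/(7*2^s)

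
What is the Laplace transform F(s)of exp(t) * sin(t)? 1/((s - 1)^2 + 1)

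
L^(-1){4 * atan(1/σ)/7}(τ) 4 * sin(τ)/(7 * τ)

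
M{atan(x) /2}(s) -pi*sec(pi*s/2) /(4*s) 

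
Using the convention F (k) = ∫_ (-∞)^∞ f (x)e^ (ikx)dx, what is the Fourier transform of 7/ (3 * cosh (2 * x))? 7 * pi/ (6 * cosh (pi * k/4))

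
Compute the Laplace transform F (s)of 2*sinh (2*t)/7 4/ (7*(s^2 - 4))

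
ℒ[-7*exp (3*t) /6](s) -7/ (6*s - 18) 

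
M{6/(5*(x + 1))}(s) 6*pi*csc(pi*s)/5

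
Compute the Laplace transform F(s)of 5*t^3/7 30/(7*s^4)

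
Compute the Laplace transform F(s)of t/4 1/(4 * s^2)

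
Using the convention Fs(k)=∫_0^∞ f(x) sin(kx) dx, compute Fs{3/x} 3*pi/2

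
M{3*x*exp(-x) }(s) 3*gamma(s+1) 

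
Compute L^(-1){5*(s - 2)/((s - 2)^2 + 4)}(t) 5*exp(2*t)*cos(2*t)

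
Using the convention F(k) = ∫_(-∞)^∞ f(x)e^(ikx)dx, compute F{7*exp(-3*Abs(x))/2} 21/(k^2 + 9)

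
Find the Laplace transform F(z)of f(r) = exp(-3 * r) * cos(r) (z + 3)/((z + 3)^2 + 1)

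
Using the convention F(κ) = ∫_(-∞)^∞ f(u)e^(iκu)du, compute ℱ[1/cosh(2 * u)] pi/(2 * cosh(pi * κ/4))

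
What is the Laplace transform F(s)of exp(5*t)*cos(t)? (s - 5)/((s - 5)^2 + 1)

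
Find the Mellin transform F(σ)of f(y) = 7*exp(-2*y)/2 7*gamma(σ)/(2*2^σ)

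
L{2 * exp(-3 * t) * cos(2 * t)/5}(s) 2 * (s+3)/(5 * ((s+3)^2+4))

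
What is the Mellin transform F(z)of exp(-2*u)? gamma(z)/2^z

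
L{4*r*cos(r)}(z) 4*(z^2 - 1)/(z^2+1)^2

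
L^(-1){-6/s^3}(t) -3 * t^2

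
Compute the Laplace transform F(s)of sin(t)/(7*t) atan(1/s)/7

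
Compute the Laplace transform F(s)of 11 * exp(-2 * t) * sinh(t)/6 11/(6 * ((s + 2)^2 - 1))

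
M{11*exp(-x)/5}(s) 11*gamma(s)/5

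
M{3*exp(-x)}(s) 3*gamma(s)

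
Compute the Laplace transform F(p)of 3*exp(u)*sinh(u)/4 3/(4*p*(p - 2))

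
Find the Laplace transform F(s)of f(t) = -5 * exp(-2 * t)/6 -5/(6 * s + 12)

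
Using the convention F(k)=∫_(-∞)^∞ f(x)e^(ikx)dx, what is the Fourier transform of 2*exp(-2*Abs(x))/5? 8/(5*(k^2 + 4))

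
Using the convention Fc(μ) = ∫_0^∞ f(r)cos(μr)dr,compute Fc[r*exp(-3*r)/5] (9 - μ^2)/(5*(μ^2 + 9)^2)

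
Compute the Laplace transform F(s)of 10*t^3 60/s^4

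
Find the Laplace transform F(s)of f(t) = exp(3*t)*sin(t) 1/((s - 3)^2 + 1)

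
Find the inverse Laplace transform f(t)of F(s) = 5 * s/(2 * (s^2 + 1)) 5 * cos(t)/2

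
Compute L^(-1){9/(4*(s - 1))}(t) 9*exp(t)/4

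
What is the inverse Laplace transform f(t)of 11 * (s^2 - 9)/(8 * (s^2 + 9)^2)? 11 * t * cos(3 * t)/8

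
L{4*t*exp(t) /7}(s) 4/(7*(s - 1) ^2) 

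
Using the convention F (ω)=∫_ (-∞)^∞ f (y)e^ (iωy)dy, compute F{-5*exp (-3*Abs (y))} -30/ (ω^2 + 9)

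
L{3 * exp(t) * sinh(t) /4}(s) 3/(4 * s * (s - 2) ) 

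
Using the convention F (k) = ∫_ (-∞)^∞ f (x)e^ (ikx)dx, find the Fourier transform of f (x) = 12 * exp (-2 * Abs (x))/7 48/ (7 * (k^2 + 4))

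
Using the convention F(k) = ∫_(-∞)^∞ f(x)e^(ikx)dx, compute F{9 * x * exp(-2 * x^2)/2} 9 * sqrt(2) * I * sqrt(pi) * k * exp(-k^2/8)/16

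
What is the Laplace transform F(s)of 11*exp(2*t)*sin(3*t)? 33/((s - 2)^2 + 9)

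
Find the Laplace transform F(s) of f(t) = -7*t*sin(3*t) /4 -21*s/(2*(s^2 + 9) ^2) 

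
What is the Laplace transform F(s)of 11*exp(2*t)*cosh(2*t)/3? 11*(s - 2)/(3*s*(s - 4))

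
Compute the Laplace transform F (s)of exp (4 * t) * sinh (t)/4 1/ (4 * ( (s - 4)^2 - 1))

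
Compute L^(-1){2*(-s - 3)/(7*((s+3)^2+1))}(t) -2*exp(-3*t)*cos(t)/7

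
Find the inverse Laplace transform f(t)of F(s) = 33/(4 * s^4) 11 * t^3/8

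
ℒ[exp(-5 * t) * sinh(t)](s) 1/((s + 5) ^2 - 1) 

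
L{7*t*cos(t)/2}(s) 7*(s^2 - 1)/(2*(s^2 + 1)^2)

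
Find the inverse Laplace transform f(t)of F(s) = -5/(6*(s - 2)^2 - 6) -5*exp(2*t)*sinh(t)/6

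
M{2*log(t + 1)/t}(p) -2*pi*csc(pi*p)/(p - 1)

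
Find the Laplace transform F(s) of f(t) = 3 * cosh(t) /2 3 * s/(2 * (s^2-1) ) 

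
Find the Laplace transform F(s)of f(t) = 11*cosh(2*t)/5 11*s/(5*(s^2-4))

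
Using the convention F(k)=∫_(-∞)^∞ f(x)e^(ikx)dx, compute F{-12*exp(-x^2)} -12*sqrt(pi)*exp(-k^2/4)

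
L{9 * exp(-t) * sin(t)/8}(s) 9/(8 * ((s + 1)^2 + 1))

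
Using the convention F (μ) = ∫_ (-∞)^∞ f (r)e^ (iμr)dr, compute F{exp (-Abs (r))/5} 2/ (5 * (μ^2 + 1))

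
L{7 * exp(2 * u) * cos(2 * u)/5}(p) 7 * (p - 2)/(5 * ((p - 2)^2 + 4))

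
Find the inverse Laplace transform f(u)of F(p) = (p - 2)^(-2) u*exp(2*u)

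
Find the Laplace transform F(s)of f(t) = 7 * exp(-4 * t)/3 7/(3 * (s + 4))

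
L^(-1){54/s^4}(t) 9*t^3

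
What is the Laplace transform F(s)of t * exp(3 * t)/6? 1/(6 * (s - 3)^2)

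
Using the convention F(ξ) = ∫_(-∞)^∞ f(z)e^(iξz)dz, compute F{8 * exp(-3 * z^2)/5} 8 * sqrt(3) * sqrt(pi) * exp(-ξ^2/12)/15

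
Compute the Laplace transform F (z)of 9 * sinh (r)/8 9/ (8 * (z^2 - 1))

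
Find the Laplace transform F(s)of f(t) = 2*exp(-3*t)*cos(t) 2*(s+3)/((s+3)^2+1)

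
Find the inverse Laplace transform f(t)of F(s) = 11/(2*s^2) 11*t/2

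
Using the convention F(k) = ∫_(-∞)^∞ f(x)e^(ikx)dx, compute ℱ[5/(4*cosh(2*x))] 5*pi/(8*cosh(pi*k/4))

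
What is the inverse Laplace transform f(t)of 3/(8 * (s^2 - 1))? 3 * sinh(t)/8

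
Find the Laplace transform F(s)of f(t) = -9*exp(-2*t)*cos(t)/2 9*(-s - 2)/(2*((s + 2)^2 + 1))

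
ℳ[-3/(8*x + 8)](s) -3*pi*csc(pi*s)/8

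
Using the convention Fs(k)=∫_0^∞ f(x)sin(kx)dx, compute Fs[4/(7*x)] 2*pi/7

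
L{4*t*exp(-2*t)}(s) 4/(s+2)^2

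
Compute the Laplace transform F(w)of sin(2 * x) 2/(w^2 + 4)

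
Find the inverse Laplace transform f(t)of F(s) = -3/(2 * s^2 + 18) -sin(3 * t)/2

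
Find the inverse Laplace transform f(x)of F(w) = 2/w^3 x^2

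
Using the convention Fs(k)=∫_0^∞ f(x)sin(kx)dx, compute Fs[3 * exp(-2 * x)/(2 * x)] 3 * atan(k/2)/2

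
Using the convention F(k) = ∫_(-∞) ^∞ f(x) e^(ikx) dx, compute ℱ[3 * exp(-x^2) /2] 3 * sqrt(pi) * exp(-k^2/4) /2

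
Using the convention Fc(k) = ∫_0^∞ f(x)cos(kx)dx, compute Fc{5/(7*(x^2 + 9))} 5*pi*exp(-3*k)/42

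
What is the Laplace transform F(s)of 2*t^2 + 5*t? 5/s^2 + 4/s^3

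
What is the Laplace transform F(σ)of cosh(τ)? σ/(σ^2 - 1)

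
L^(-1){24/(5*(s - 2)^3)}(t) 12*t^2*exp(2*t)/5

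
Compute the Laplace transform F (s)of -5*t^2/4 -5/ (2*s^3)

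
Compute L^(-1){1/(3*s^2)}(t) t/3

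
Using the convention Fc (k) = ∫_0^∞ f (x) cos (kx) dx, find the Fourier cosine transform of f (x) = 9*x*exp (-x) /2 9*(1 - k^2) / (2*(k^2+1) ^2) 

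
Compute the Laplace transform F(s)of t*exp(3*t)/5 1/(5*(s - 3)^2)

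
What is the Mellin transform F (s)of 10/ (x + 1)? 10*pi*csc (pi*s)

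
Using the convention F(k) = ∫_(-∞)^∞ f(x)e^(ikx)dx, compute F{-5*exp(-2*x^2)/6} -5*sqrt(2)*sqrt(pi)*exp(-k^2/8)/12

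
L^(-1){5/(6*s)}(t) 5/6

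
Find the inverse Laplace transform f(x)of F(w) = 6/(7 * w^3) 3 * x^2/7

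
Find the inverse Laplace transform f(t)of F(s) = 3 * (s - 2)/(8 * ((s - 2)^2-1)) 3 * exp(2 * t) * cosh(t)/8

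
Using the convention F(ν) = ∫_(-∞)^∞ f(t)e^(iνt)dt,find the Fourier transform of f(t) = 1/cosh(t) pi/cosh(pi * ν/2)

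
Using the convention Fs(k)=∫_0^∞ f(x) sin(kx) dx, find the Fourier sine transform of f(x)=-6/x -3*pi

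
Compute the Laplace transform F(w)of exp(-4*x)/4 1/(4*(w + 4))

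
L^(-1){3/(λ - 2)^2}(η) 3 * η * exp(2 * η)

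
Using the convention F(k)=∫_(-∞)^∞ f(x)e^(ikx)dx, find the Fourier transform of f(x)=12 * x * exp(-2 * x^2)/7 3 * sqrt(2) * I * sqrt(pi) * k * exp(-k^2/8)/14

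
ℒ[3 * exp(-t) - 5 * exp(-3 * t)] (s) 3/(s + 1) - 5/(s + 3)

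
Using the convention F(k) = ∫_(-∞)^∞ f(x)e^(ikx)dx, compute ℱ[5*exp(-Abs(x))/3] 10/(3*(k^2 + 1))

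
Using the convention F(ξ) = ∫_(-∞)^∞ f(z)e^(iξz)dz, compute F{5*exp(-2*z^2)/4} 5*sqrt(2)*sqrt(pi)*exp(-ξ^2/8)/8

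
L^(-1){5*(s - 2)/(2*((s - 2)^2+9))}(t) 5*exp(2*t)*cos(3*t)/2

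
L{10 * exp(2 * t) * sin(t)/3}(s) 10/(3 * ((s - 2)^2 + 1))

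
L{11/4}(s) 11/(4*s)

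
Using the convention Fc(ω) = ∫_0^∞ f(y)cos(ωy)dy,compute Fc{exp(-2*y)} 2/(ω^2 + 4)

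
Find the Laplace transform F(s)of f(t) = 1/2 1/(2 * s)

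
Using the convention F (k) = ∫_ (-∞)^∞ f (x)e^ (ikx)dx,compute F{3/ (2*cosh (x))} 3*pi/ (2*cosh (pi*k/2))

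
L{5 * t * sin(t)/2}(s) 5 * s/(s^2 + 1)^2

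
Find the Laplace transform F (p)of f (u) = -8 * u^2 -16/p^3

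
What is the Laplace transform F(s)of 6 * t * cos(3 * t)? 6 * (s^2 - 9)/(s^2 + 9)^2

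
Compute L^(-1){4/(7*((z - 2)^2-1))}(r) 4*exp(2*r)*sinh(r)/7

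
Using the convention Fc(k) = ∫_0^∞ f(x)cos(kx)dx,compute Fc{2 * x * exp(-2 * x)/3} 2 * (4 - k^2)/(3 * (k^2 + 4)^2)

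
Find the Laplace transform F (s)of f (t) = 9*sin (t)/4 9/ (4*(s^2 + 1))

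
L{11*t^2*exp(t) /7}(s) 22/(7*(s - 1) ^3) 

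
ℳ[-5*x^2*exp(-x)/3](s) -5*gamma(s + 2)/3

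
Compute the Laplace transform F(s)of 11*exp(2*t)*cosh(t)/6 11*(s - 2)/(6*((s - 2)^2 - 1))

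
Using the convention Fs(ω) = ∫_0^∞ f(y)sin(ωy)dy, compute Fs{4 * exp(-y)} 4 * ω/(ω^2 + 1)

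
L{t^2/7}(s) 2/(7*s^3)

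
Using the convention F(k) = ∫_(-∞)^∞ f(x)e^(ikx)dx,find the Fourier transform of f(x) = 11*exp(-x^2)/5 11*sqrt(pi)*exp(-k^2/4)/5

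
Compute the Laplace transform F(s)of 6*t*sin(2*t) 24*s/(s^2 + 4)^2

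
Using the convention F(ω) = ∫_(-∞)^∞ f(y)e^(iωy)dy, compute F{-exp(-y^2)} -sqrt(pi)*exp(-ω^2/4)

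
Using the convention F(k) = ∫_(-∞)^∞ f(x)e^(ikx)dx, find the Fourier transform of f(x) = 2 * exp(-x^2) 2 * sqrt(pi) * exp(-k^2/4)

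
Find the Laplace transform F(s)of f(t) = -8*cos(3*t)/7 -8*s/(7*s^2 + 63)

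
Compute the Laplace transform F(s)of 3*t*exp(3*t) 3/(s - 3)^2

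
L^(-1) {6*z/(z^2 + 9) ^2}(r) r*sin(3*r) 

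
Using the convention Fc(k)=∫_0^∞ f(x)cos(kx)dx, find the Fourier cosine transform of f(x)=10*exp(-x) 10/(k^2 + 1)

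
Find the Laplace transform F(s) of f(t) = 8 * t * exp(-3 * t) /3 8/(3 * (s + 3) ^2) 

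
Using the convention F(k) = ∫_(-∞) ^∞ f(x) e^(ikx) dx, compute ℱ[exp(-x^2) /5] sqrt(pi) * exp(-k^2/4) /5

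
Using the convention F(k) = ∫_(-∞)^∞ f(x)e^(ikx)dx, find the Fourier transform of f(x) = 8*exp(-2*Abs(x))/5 32/(5*(k^2 + 4))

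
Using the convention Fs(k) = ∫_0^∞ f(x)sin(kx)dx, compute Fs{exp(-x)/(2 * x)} atan(k)/2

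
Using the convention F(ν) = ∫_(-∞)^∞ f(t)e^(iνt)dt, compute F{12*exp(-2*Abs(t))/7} 48/(7*(ν^2 + 4))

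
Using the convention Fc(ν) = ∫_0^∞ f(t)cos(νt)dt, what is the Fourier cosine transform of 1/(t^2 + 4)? pi*exp(-2*ν)/4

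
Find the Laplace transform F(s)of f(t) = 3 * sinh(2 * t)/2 3/(s^2 - 4)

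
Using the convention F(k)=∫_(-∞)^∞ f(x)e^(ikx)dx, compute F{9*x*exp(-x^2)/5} 9*I*sqrt(pi)*k*exp(-k^2/4)/10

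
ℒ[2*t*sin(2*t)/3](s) 8*s/(3*(s^2 + 4)^2)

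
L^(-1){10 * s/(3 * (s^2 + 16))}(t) 10 * cos(4 * t)/3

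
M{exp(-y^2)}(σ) gamma(σ/2)/2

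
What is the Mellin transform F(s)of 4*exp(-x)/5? 4*gamma(s)/5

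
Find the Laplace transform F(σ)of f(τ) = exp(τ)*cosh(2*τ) (σ - 1)/((σ - 1)^2 - 4)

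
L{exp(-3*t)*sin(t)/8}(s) 1/(8*((s + 3)^2 + 1))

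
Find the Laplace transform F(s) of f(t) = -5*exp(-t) -5/(s + 1) 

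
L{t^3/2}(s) 3/s^4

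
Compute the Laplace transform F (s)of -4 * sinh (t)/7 -4/ (7 * s^2 - 7)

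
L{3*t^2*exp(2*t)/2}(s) 3/(s - 2)^3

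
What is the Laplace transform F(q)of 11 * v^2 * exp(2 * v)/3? 22/(3 * (q - 2)^3)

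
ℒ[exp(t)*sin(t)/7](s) 1/(7*((s - 1)^2+1))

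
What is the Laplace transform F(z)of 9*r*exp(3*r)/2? 9/(2*(z - 3)^2)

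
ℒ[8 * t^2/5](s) 16/(5 * s^3)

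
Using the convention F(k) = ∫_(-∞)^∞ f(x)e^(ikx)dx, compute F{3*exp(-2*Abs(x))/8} 3/(2*(k^2 + 4))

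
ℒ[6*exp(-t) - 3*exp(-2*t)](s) 6/(s + 1) - 3/(s + 2)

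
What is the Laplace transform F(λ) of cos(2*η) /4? λ/(4*(λ^2 + 4) ) 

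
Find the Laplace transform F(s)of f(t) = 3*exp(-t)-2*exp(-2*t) 3/(s + 1)-2/(s + 2)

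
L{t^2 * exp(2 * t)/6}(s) 1/(3 * (s - 2)^3)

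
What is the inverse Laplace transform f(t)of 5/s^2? 5*t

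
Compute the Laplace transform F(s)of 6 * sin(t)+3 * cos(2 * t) 6/(s^2+1)+3 * s/(s^2+4)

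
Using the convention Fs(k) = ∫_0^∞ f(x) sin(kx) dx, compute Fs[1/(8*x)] pi/16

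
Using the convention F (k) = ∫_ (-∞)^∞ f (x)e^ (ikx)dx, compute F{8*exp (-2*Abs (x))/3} 32/ (3*(k^2 + 4))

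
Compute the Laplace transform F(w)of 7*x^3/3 14/w^4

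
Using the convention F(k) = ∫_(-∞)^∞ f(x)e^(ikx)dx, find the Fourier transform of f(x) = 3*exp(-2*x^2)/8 3*sqrt(2)*sqrt(pi)*exp(-k^2/8)/16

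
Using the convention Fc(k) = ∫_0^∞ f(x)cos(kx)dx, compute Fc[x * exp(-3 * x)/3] (9 - k^2)/(3 * (k^2 + 9)^2)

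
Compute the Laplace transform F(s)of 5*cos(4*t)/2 5*s/(2*(s^2 + 16))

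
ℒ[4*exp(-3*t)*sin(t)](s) 4/((s + 3)^2 + 1)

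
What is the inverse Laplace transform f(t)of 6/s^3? 3 * t^2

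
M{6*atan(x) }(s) -3*pi*sec(pi*s/2) /s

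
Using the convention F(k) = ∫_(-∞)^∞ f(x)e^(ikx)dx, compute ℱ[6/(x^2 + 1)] 6 * pi * exp(-Abs(k))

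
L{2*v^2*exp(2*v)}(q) 4/(q - 2)^3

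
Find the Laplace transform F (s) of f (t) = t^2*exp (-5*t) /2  (s+5) ^ (-3) 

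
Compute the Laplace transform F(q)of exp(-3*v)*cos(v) (q + 3)/((q + 3)^2 + 1)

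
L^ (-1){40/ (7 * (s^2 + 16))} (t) 10 * sin (4 * t)/7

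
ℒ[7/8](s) 7/(8*s)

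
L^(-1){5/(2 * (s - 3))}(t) 5 * exp(3 * t)/2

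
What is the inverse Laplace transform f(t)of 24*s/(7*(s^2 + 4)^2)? 6*t*sin(2*t)/7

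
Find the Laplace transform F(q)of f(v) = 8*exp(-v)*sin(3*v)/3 8/((q + 1)^2 + 9)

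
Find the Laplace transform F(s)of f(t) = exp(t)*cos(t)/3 (s - 1)/(3*((s - 1)^2 + 1))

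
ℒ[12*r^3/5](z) 72/(5*z^4)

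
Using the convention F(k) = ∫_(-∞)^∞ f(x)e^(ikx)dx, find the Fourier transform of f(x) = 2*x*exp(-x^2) I*sqrt(pi)*k*exp(-k^2/4)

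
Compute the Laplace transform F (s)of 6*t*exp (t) 6/ (s - 1)^2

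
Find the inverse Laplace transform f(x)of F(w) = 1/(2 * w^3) x^2/4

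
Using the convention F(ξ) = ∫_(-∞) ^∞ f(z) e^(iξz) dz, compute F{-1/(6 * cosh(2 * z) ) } -pi/(12 * cosh(pi * ξ/4) ) 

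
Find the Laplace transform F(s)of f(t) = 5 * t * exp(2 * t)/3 5/(3 * (s - 2)^2)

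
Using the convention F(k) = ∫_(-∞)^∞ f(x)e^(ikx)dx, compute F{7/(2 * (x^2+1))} 7 * pi * exp(-Abs(k))/2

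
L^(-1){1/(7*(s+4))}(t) exp(-4*t)/7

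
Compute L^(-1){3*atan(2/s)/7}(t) 3*sin(2*t)/(7*t)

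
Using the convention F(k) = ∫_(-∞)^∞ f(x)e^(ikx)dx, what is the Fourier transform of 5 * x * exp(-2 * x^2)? 5 * sqrt(2) * I * sqrt(pi) * k * exp(-k^2/8)/8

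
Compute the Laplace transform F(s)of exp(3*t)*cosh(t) (s - 3)/((s - 3)^2 - 1)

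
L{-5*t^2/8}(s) -5/(4*s^3)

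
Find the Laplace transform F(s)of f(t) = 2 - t 2/s - 1/s^2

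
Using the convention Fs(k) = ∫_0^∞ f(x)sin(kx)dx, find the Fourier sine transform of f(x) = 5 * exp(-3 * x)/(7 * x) 5 * atan(k/3)/7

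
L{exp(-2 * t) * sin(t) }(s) 1/((s + 2) ^2 + 1) 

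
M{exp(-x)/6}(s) gamma(s)/6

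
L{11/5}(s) 11/(5*s)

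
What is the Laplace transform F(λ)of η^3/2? 3/λ^4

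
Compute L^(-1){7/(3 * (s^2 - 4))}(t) 7 * sinh(2 * t)/6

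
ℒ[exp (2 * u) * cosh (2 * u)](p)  (p - 2)/ (p * (p - 4))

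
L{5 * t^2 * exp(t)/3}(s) 10/(3 * (s - 1)^3)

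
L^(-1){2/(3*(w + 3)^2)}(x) 2*x*exp(-3*x)/3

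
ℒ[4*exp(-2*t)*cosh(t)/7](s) 4*(s + 2)/(7*((s + 2)^2-1))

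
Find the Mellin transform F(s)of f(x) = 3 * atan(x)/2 -3 * pi * sec(pi * s/2)/(4 * s)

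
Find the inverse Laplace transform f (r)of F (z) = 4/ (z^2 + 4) 2*sin (2*r)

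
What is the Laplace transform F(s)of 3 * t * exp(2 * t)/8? 3/(8 * (s - 2)^2)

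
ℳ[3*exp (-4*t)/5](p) 3*gamma (p)/ (5*4^p)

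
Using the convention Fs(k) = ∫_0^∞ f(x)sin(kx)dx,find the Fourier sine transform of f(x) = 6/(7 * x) 3 * pi/7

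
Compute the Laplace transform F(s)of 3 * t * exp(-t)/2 3/(2 * (s + 1)^2)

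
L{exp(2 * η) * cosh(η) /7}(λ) (λ - 2) /(7 * ((λ - 2) ^2 - 1) ) 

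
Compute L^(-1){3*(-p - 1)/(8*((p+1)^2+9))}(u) -3*exp(-u)*cos(3*u)/8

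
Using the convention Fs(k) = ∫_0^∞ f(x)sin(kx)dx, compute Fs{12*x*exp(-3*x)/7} 72*k/(7*(k^2 + 9)^2)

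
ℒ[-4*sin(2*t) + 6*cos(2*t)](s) 6*s/(s^2 + 4)-8/(s^2 + 4)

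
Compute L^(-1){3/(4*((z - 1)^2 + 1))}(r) 3*exp(r)*sin(r)/4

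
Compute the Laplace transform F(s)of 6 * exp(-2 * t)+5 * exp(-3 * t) 6/(s+2)+5/(s+3)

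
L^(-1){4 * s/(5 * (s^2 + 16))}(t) 4 * cos(4 * t)/5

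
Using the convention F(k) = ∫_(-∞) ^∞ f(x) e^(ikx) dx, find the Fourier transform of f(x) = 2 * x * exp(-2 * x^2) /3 sqrt(2) * I * sqrt(pi) * k * exp(-k^2/8) /12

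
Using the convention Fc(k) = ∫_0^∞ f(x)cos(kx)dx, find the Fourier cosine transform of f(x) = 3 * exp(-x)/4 3/(4 * (k^2+1))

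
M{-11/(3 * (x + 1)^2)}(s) 11 * pi * (s - 1)/(3 * sin(pi * s))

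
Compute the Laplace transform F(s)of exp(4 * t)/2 1/(2 * (s - 4))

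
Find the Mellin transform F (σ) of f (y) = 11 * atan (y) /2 -11 * pi * sec (pi * σ/2) / (4 * σ) 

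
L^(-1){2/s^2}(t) 2*t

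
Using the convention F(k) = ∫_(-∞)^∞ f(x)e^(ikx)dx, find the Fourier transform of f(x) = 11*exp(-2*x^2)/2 11*sqrt(2)*sqrt(pi)*exp(-k^2/8)/4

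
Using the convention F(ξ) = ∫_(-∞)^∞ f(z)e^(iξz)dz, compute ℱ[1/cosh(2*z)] pi/(2*cosh(pi*ξ/4))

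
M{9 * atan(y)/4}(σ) -9 * pi * sec(pi * σ/2)/(8 * σ)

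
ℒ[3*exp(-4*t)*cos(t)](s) 3*(s + 4)/((s + 4)^2 + 1)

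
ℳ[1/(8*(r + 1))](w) pi*csc(pi*w)/8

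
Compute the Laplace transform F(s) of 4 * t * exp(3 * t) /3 4/(3 * (s - 3) ^2) 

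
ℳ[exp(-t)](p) gamma(p)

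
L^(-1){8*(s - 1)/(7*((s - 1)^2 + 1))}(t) 8*exp(t)*cos(t)/7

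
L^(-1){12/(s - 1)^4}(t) 2*t^3*exp(t)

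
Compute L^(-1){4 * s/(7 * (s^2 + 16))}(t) 4 * cos(4 * t)/7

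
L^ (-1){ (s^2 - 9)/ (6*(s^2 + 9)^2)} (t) t*cos (3*t)/6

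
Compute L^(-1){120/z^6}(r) r^5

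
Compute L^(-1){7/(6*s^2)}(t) 7*t/6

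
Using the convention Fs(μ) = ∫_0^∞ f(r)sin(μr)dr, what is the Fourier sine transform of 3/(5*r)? 3*pi/10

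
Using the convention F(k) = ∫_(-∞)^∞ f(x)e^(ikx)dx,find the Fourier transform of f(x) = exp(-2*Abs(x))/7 4/(7*(k^2 + 4))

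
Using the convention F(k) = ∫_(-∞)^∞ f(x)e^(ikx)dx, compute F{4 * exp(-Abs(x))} 8/(k^2 + 1)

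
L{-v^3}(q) -6/q^4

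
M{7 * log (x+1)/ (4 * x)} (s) -7 * pi * csc (pi * s)/ (4 * s - 4)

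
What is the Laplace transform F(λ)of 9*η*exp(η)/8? 9/(8*(λ - 1)^2)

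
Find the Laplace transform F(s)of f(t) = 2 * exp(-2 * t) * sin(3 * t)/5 6/(5 * ((s+2)^2+9))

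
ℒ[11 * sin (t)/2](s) 11/ (2 * (s^2+1))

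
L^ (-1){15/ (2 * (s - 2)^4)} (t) 5 * t^3 * exp (2 * t)/4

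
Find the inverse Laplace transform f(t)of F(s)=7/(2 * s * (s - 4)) 7 * exp(2 * t) * sinh(2 * t)/4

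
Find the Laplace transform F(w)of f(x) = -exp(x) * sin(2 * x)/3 -2/(3 * (w - 1)^2 + 12)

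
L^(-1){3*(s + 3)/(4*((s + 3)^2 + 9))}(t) 3*exp(-3*t)*cos(3*t)/4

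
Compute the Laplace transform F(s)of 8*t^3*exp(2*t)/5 48/(5*(s - 2)^4)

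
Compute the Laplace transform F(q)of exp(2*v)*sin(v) 1/((q - 2)^2 + 1)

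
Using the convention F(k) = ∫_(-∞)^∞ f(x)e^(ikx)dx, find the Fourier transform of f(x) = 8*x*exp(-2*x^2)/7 sqrt(2)*I*sqrt(pi)*k*exp(-k^2/8)/7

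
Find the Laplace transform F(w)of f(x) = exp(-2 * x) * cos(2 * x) (w + 2)/((w + 2)^2 + 4)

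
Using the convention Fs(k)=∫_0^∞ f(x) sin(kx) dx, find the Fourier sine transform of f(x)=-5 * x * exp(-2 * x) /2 -10 * k/(k^2 + 4) ^2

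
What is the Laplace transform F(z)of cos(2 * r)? z/(z^2 + 4)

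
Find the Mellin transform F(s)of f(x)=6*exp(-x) 6*gamma(s)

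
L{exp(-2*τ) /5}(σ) 1/(5*(σ + 2) ) 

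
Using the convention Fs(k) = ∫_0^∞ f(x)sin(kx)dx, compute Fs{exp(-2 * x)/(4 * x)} atan(k/2)/4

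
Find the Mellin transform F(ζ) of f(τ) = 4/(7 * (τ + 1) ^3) 2 * pi * (ζ - 2) * (ζ - 1) /(7 * sin(pi * ζ) ) 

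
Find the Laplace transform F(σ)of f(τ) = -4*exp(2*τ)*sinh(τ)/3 -4/(3*(σ - 2)^2 - 3)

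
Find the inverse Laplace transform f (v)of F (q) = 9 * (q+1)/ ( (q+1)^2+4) 9 * exp (-v) * cos (2 * v)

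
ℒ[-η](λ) -1/λ^2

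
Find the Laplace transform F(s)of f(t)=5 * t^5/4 150/s^6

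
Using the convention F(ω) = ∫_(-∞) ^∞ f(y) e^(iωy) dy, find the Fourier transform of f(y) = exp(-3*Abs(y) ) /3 2/(ω^2+9) 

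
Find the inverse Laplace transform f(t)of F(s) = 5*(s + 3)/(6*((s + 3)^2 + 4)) 5*exp(-3*t)*cos(2*t)/6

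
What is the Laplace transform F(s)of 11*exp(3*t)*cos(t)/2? 11*(s - 3)/(2*((s - 3)^2 + 1))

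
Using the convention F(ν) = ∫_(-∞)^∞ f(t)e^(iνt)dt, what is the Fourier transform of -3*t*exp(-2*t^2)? -3*sqrt(2)*I*sqrt(pi)*ν*exp(-ν^2/8)/8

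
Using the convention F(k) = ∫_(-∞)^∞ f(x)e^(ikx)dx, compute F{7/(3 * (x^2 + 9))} 7 * pi * exp(-3 * Abs(k))/9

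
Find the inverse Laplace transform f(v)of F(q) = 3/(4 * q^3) 3 * v^2/8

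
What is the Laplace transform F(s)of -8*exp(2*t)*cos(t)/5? 8*(2 - s)/(5*((s - 2)^2 + 1))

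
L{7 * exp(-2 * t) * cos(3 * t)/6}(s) 7 * (s+2)/(6 * ((s+2)^2+9))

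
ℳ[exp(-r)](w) gamma(w) 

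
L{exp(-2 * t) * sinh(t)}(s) 1/((s + 2)^2-1)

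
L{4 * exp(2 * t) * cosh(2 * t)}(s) 4 * (s - 2)/(s * (s - 4))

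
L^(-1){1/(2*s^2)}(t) t/2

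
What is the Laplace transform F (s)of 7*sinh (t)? 7/ (s^2 - 1)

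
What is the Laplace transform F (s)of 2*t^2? 4/s^3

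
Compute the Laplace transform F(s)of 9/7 9/(7 * s)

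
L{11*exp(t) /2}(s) 11/(2*(s - 1) ) 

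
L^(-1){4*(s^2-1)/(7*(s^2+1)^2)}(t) 4*t*cos(t)/7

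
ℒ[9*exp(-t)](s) 9/(s + 1)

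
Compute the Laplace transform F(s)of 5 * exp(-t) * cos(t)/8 5 * (s + 1)/(8 * ((s + 1)^2 + 1))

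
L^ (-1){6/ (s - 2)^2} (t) 6*t*exp (2*t)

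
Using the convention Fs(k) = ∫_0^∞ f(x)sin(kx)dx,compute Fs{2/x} pi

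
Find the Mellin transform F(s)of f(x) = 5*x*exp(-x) 5*gamma(s+1)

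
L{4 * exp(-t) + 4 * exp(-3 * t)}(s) 4/(s + 3) + 4/(s + 1)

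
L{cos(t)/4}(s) s/(4*(s^2 + 1))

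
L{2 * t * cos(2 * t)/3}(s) 2 * (s^2 - 4)/(3 * (s^2 + 4)^2)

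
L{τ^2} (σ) 2/σ^3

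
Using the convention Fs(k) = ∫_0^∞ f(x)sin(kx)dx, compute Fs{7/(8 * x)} 7 * pi/16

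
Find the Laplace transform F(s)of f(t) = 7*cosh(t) 7*s/(s^2 - 1)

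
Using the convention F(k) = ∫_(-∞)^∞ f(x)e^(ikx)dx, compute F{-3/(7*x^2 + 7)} -3*pi*exp(-Abs(k))/7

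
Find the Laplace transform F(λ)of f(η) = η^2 2/λ^3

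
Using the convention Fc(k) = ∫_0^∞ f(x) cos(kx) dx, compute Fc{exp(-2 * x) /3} 2/(3 * (k^2 + 4) ) 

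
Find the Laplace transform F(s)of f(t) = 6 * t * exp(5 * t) 6/(s - 5)^2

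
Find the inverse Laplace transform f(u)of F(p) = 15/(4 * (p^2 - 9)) 5 * sinh(3 * u)/4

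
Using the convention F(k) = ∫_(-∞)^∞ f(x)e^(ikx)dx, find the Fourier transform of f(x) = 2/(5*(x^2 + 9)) 2*pi*exp(-3*Abs(k))/15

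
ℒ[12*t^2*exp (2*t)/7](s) 24/ (7*(s - 2)^3)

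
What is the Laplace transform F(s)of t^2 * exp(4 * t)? 2/(s - 4)^3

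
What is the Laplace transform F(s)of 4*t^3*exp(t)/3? 8/(s - 1)^4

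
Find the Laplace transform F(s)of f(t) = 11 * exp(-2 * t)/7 11/(7 * (s + 2))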